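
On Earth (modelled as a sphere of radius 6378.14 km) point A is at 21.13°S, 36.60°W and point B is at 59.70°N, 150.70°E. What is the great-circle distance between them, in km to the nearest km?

15705 km

In radians: φ₁ = -0.3688, φ₂ = 1.0420, Δλ = -172.700° = -3.0142 rad.
Haversine: a = sin²(Δφ/2) + cos φ₁ cos φ₂ sin²(Δλ/2) = 0.4203 + (0.9328)(0.5045)(0.9959) = 0.88902.
Central angle c = 2·arcsin(√a) = 2.46232 rad.
Distance = R·c = 6378.14 × 2.4623 ≈ 15705 km.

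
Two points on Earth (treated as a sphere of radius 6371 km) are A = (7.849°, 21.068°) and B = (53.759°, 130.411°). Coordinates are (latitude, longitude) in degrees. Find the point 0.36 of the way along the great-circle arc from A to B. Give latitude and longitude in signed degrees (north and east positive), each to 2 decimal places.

35.00°, 43.62°

Central angle δ = 1.6547 rad. Interpolating on the sphere with fraction f = 0.36:
P = [sin((1−f)δ)·A + sin(fδ)·B] / sin δ = 0.8750·A + 0.5631·B in Cartesian coordinates,
giving P = (0.5930, 0.5650, 0.5736), i.e. latitude 35.00°, longitude 43.62°.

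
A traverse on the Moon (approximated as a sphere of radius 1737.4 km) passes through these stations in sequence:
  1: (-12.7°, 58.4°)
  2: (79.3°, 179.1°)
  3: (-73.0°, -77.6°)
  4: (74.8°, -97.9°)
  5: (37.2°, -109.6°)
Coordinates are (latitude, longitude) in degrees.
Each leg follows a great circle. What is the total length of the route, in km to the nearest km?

Leg 1→2: central angle 1.8844 rad, distance 3274.0 km.
Leg 2→3: central angle 2.8310 rad, distance 4918.7 km.
Leg 3→4: central angle 2.5886 rad, distance 4497.4 km.
Leg 4→5: central angle 0.6633 rad, distance 1152.5 km.
Total: 3274.0 + 4918.7 + 4497.4 + 1152.5 ≈ 13843 km.

13843 km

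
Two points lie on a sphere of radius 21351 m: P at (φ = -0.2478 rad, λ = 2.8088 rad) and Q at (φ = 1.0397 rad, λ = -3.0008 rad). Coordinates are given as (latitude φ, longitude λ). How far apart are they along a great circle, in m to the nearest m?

28682 m

Let φ₁ = -0.2478 rad, φ₂ = 1.0397 rad, and Δλ = 0.4736 rad.
cos c = sin φ₁ sin φ₂ + cos φ₁ cos φ₂ cos Δλ = (-0.2453)(0.8623) + (0.9695)(0.5065)(0.8899) = 0.22548,
so c = arccos(0.22548) = 1.34336 rad.
Distance = R·c = 21351 × 1.3434 ≈ 28682 m.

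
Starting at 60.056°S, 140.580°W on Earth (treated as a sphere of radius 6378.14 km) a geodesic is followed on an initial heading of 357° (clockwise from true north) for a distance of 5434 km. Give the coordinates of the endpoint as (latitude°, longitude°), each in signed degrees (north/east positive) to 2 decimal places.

-11.27°, -142.88°

Angular distance δ = d/R = 5434/6378.14 = 0.85197 rad; initial bearing θ = 6.2308 rad.
sin φ₂ = sin φ₁ cos δ + cos φ₁ sin δ cos θ = (-0.8665)(0.6585) + (0.4992)(0.7526)(0.9986) = -0.1955, so φ₂ = -11.27°.
Δλ = atan2(sin θ sin δ cos φ₁, cos δ − sin φ₁ sin φ₂) = atan2(-0.0197, 0.4891) = -2.302°.
λ₂ = -140.580° − 2.302° = -142.88°.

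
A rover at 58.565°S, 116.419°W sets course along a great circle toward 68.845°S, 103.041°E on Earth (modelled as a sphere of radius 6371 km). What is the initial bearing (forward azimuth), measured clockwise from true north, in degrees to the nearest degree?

198°

Δλ = -140.540° = -2.4529 rad.
y = sin Δλ · cos φ₂ = (-0.6355)(0.3609) = -0.2294
x = cos φ₁ sin φ₂ − sin φ₁ cos φ₂ cos Δλ = (0.5215)(-0.9326) − (-0.8532)(0.3609)(-0.7721) = -0.7241
θ = atan2(y, x) = -162.42°; adding 360° gives 198°.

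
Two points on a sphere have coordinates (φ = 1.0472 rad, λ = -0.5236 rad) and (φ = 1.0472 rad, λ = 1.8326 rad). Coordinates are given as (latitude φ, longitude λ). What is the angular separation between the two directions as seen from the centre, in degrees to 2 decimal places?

Let φ₁ = 1.0472 rad, φ₂ = 1.0472 rad, and Δλ = 2.3562 rad.
cos c = sin φ₁ sin φ₂ + cos φ₁ cos φ₂ cos Δλ = (0.8660)(0.8660) + (0.5000)(0.5000)(-0.7071) = 0.57323,
so c = arccos(0.57323) = 0.96036 rad.
So the angular separation is 55.02°.

55.02°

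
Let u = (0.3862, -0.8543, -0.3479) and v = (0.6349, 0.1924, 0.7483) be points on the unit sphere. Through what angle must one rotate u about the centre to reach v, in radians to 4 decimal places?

u·v = -0.1795; |u| = 1.0000, |v| = 1.0000.
cos θ = (u·v)/(|u||v|) = -0.1795, so θ = 1.7513 rad.

1.7513 rad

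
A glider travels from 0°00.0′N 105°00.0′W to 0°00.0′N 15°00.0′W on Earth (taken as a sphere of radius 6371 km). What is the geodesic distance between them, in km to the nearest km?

10008 km

With latitudes φ₁ = 0.000°, φ₂ = 0.000° and longitude difference Δλ = 90.000°:
cos c = sin φ₁ sin φ₂ + cos φ₁ cos φ₂ cos Δλ = (0.0000)(0.0000) + (1.0000)(1.0000)(0.0000) = -0.00000,
so c = arccos(-0.00000) = 1.57080 rad.
Distance = R·c = 6371 × 1.5708 ≈ 10008 km.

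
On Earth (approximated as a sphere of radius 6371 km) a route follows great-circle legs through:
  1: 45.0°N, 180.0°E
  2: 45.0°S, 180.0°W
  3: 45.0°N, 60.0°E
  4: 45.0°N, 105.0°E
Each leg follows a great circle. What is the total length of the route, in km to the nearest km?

28910 km

Leg 1→2: central angle 1.5708 rad, distance 10007.5 km.
Leg 2→3: central angle 2.4189 rad, distance 15410.5 km.
Leg 3→4: central angle 0.5480 rad, distance 3491.5 km.
Total: 10007.5 + 15410.5 + 3491.5 ≈ 28910 km.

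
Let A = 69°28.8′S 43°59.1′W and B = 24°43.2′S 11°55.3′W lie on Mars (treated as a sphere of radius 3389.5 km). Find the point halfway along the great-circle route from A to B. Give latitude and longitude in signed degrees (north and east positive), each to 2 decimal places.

-48.00°, -20.70°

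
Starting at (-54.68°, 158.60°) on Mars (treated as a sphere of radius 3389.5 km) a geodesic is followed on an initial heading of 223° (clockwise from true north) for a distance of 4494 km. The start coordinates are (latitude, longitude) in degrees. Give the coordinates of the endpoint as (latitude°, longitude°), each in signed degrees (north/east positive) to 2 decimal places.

Angular distance δ = d/R = 4494/3389.5 = 1.32586 rad; initial bearing θ = 3.8921 rad.
sin φ₂ = sin φ₁ cos δ + cos φ₁ sin δ cos θ = (-0.8159)(0.2425) + (0.5781)(0.9702)(-0.7314) = -0.6081, so φ₂ = -37.45°.
Δλ = atan2(sin θ sin δ cos φ₁, cos δ − sin φ₁ sin φ₂) = atan2(-0.3825, -0.2536) = -123.548°.
λ₂ = 158.600° − 123.548° = 35.05°.

-37.45°, 35.05°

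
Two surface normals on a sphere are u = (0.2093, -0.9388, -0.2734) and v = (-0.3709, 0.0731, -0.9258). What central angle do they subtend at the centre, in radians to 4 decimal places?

u·v = 0.1069; |u| = 0.9999, |v| = 1.0000.
cos θ = (u·v)/(|u||v|) = 0.1069, so θ = 1.4637 rad.

1.4637 rad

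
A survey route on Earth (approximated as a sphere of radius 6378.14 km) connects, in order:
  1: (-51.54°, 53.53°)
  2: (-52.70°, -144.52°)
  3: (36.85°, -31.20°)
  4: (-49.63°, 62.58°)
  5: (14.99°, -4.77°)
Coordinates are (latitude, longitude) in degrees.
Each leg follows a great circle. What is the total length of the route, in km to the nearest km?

Leg 1→2: central angle 1.3031 rad, distance 8311.2 km.
Leg 2→3: central angle 2.3037 rad, distance 14693.3 km.
Leg 3→4: central angle 2.0841 rad, distance 13292.9 km.
Leg 4→5: central angle 1.5269 rad, distance 9738.7 km.
Total: 8311.2 + 14693.3 + 13292.9 + 9738.7 ≈ 46036 km.

46036 km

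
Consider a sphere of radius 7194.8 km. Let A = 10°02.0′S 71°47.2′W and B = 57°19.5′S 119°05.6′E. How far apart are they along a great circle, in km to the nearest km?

14070 km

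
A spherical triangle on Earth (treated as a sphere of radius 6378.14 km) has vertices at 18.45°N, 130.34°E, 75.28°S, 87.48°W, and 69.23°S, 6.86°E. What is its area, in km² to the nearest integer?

31968817 km²

Side lengths (central angles): a = 0.4567, b = 2.0731, c = 2.0904 rad; semiperimeter s = 2.3101.
By l'Huilier's theorem, tan(E/4) = √[tan(s/2) tan((s−a)/2) tan((s−b)/2) tan((s−c)/2)], giving spherical excess E = 0.7858 rad.
Area = E·R² = 0.7858 × (6378.14)² ≈ 31968817 km².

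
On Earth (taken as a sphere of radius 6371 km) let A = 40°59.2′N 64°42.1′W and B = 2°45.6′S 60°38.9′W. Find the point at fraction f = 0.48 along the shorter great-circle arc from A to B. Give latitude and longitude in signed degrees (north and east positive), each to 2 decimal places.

Central angle δ = 0.7662 rad. Interpolating on the sphere with fraction f = 0.48:
P = [sin((1−f)δ)·A + sin(fδ)·B] / sin δ = 0.5595·A + 0.5185·B in Cartesian coordinates,
giving P = (0.4344, -0.8333, 0.3420), i.e. latitude 20.00°, longitude -62.47°.

20.00°, -62.47°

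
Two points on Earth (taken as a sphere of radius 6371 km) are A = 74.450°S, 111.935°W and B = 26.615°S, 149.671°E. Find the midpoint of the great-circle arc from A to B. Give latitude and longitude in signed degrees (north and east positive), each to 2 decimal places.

The central angle between A and B is δ = 1.1630 rad.
With f = 0.5, the slerp weights are sin((1−f)δ)/sin δ = 0.5983 and sin(fδ)/sin δ = 0.5983.
Weighted sum of the unit vectors: (0.5983)·(-0.1001,-0.2487,-0.9634) + (0.5983)·(-0.7717,0.4515,-0.4480) = (-0.5216, 0.1213, -0.8445).
Converting back: φ = atan2(z, √(x²+y²)) = -57.62°, λ = atan2(y, x) = 166.91°.

-57.62°, 166.91°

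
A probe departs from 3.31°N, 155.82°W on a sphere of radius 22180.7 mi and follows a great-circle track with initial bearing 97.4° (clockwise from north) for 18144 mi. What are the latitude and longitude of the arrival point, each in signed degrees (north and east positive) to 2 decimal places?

-3.12°, -109.37°

Angular distance δ = d/R = 18144/22180.7 = 0.81801 rad; initial bearing θ = 1.7000 rad.
sin φ₂ = sin φ₁ cos δ + cos φ₁ sin δ cos θ = (0.0577)(0.6837) + (0.9983)(0.7298)(-0.1288) = -0.0544, so φ₂ = -3.12°.
Δλ = atan2(sin θ sin δ cos φ₁, cos δ − sin φ₁ sin φ₂) = atan2(0.7225, 0.6868) = 46.450°.
λ₂ = -155.820° + 46.450° = -109.37°.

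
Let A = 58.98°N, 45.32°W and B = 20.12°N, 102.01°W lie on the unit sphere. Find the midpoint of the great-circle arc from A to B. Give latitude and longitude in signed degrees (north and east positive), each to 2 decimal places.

The central angle between A and B is δ = 0.9758 rad.
With f = 0.5, the slerp weights are sin((1−f)δ)/sin δ = 0.5660 and sin(fδ)/sin δ = 0.5660.
Weighted sum of the unit vectors: (0.5660)·(0.3624,-0.3664,0.8570) + (0.5660)·(-0.1954,-0.9184,0.3440) = (0.0945, -0.7273, 0.6798).
Converting back: φ = atan2(z, √(x²+y²)) = 42.83°, λ = atan2(y, x) = -82.60°.

42.83°, -82.60°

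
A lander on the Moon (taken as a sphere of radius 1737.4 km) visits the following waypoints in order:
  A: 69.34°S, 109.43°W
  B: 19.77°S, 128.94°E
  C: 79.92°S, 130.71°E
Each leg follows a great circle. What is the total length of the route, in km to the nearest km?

4305 km

Leg A→B: central angle 1.4279 rad, distance 2480.9 km.
Leg B→C: central angle 1.0499 rad, distance 1824.1 km.
Total: 2480.9 + 1824.1 ≈ 4305 km.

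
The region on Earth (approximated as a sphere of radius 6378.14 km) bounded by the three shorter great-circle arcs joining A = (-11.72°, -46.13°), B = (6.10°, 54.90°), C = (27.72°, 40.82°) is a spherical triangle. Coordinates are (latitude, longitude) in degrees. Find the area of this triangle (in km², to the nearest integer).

Side lengths (central angles): a = 0.4436, b = 1.6192, c = 1.7802 rad; semiperimeter s = 1.9215.
By l'Huilier's theorem, tan(E/4) = √[tan(s/2) tan((s−a)/2) tan((s−b)/2) tan((s−c)/2)], giving spherical excess E = 0.4720 rad.
Area = E·R² = 0.4720 × (6378.14)² ≈ 19199514 km².

19199514 km²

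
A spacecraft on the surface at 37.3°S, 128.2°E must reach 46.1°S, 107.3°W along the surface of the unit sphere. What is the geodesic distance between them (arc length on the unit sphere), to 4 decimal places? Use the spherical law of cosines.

1.4462

In radians: φ₁ = -0.6510, φ₂ = -0.8046, Δλ = 124.500° = 2.1729 rad.
cos c = sin φ₁ sin φ₂ + cos φ₁ cos φ₂ cos Δλ = (-0.6060)(-0.7206) + (0.7955)(0.6934)(-0.5664) = 0.12423,
so c = arccos(0.12423) = 1.44625 rad.
On the unit sphere the arc length equals the central angle: 1.4462.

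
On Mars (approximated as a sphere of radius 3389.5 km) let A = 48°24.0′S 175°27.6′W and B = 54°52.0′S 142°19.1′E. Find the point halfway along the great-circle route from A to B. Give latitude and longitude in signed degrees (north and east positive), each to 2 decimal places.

Central angle δ = 0.4635 rad. Interpolating on the sphere with fraction f = 0.5:
P = [sin((1−f)δ)·A + sin(fδ)·B] / sin δ = 0.5137·A + 0.5137·B in Cartesian coordinates,
giving P = (-0.5740, 0.1537, -0.8043), i.e. latitude -53.54°, longitude 165.01°.

-53.54°, 165.01°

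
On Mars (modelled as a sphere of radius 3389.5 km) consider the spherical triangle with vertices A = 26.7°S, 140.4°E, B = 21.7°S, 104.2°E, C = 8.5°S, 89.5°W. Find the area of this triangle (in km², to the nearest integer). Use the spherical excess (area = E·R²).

Side lengths (central angles): a = 2.5646, b = 2.0975, c = 0.5809 rad; semiperimeter s = 2.6215.
By l'Huilier's theorem, tan(E/4) = √[tan(s/2) tan((s−a)/2) tan((s−b)/2) tan((s−c)/2)], giving spherical excess E = 0.8516 rad.
Area = E·R² = 0.8516 × (3389.5)² ≈ 9784033 km².

9784033 km²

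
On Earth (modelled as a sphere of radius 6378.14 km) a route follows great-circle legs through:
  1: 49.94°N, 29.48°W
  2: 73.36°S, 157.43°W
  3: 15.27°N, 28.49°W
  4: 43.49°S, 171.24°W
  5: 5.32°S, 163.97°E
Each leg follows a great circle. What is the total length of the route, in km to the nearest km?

Leg 1→2: central angle 2.5805 rad, distance 16458.6 km.
Leg 2→3: central angle 2.0108 rad, distance 12825.3 km.
Leg 3→4: central angle 2.4014 rad, distance 15316.7 km.
Leg 4→5: central angle 0.7675 rad, distance 4895.5 km.
Total: 16458.6 + 12825.3 + 15316.7 + 4895.5 ≈ 49496 km.

49496 km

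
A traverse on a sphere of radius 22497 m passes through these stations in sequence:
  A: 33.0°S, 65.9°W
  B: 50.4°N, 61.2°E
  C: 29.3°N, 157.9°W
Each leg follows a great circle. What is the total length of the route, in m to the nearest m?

Leg A→B: central angle 2.4070 rad, distance 54150.8 m.
Leg B→C: central angle 1.6251 rad, distance 36560.6 m.
Total: 54150.8 + 36560.6 ≈ 90711 m.

90711 m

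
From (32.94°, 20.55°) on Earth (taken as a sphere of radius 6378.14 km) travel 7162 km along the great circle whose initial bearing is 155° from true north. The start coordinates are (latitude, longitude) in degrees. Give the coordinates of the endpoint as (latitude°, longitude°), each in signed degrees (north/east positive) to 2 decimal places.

-26.75°, 45.80°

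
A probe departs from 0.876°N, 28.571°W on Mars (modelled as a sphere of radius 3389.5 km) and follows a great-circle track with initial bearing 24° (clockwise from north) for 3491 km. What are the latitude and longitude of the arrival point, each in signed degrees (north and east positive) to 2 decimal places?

Angular distance δ = d/R = 3491/3389.5 = 1.02995 rad; initial bearing θ = 0.4189 rad.
sin φ₂ = sin φ₁ cos δ + cos φ₁ sin δ cos θ = (0.0153)(0.5149) + (0.9999)(0.8573)(0.9135) = 0.7909, so φ₂ = 52.27°.
Δλ = atan2(sin θ sin δ cos φ₁, cos δ − sin φ₁ sin φ₂) = atan2(0.3486, 0.5028) = 34.739°.
λ₂ = -28.571° + 34.739° = 6.17°.

52.27°, 6.17°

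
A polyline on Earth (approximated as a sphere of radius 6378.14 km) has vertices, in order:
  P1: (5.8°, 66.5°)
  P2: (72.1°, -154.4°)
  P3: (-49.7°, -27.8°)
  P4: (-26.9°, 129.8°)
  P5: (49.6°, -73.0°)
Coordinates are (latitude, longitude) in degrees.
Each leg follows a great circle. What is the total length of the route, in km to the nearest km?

Leg P1→P2: central angle 1.7062 rad, distance 10882.2 km.
Leg P2→P3: central angle 2.5760 rad, distance 16430.2 km.
Leg P3→P4: central angle 1.7602 rad, distance 11226.5 km.
Leg P4→P5: central angle 2.6412 rad, distance 16845.7 km.
Total: 10882.2 + 16430.2 + 11226.5 + 16845.7 ≈ 55385 km.

55385 km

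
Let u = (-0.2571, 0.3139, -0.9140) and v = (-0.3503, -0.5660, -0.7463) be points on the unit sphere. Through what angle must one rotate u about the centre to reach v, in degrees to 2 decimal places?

u·v = 0.5945; |u| = 1.0000, |v| = 1.0000.
cos θ = (u·v)/(|u||v|) = 0.5945, so θ = 53.52°.

53.52°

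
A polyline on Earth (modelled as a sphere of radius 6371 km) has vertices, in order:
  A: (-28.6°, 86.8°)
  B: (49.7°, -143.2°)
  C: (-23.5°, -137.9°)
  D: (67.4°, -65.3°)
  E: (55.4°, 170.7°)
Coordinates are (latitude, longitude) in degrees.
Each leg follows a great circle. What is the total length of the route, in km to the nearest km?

Leg A→B: central angle 2.3893 rad, distance 15222.0 km.
Leg B→C: central angle 1.2802 rad, distance 8156.3 km.
Leg C→D: central angle 1.8367 rad, distance 11701.3 km.
Leg D→E: central angle 0.8790 rad, distance 5600.3 km.
Total: 15222.0 + 8156.3 + 11701.3 + 5600.3 ≈ 40680 km.

40680 km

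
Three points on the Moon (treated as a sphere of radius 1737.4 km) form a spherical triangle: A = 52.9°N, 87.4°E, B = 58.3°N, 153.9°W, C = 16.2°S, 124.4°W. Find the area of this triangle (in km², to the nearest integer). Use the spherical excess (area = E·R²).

Side lengths (central angles): a = 1.3676, b = 2.3672, c = 1.0165 rad; semiperimeter s = 2.3756.
By l'Huilier's theorem, tan(E/4) = √[tan(s/2) tan((s−a)/2) tan((s−b)/2) tan((s−c)/2)], giving spherical excess E = 0.2728 rad.
Area = E·R² = 0.2728 × (1737.4)² ≈ 823461 km².

823461 km²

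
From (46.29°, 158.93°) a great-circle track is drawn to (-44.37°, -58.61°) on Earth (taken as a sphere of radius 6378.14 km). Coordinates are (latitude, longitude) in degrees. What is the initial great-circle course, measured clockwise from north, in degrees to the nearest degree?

With φ₁ = 0.8079, φ₂ = -0.7744, Δλ = 2.4864 rad, the forward-azimuth formula gives
θ = atan2( sin Δλ cos φ₂ , cos φ₁ sin φ₂ − sin φ₁ cos φ₂ cos Δλ ) = atan2(0.4356, -0.0735) = 99.58°.
So the initial bearing is 100°.

100°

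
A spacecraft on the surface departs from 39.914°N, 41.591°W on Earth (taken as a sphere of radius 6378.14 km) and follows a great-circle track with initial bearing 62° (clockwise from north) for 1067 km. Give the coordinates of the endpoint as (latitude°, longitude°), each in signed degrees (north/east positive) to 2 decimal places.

Angular distance δ = d/R = 1067/6378.14 = 0.16729 rad; initial bearing θ = 1.0821 rad.
sin φ₂ = sin φ₁ cos δ + cos φ₁ sin δ cos θ = (0.6416)(0.9860) + (0.7670)(0.1665)(0.4695) = 0.6926, so φ₂ = 43.84°.
Δλ = atan2(sin θ sin δ cos φ₁, cos δ − sin φ₁ sin φ₂) = atan2(0.1128, 0.5416) = 11.761°.
λ₂ = -41.591° + 11.761° = -29.83°.

43.84°, -29.83°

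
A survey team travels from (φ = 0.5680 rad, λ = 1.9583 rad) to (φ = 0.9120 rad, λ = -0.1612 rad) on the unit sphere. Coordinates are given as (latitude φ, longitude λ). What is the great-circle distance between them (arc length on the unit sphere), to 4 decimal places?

In radians: φ₁ = 0.5680, φ₂ = 0.9120, Δλ = -121.438° = -2.1195 rad.
cos c = sin φ₁ sin φ₂ + cos φ₁ cos φ₂ cos Δλ = (0.5379)(0.7907) + (0.8430)(0.6122)(-0.5216) = 0.15621,
so c = arccos(0.15621) = 1.41394 rad.
On the unit sphere the arc length equals the central angle: 1.4139.

1.4139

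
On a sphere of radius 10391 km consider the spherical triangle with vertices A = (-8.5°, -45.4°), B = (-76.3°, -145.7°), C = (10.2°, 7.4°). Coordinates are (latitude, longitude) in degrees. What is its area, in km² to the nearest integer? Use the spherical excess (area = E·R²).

Side lengths (central angles): a = 1.9605, b = 0.9736, c = 1.4689 rad; semiperimeter s = 2.2015.
By l'Huilier's theorem, tan(E/4) = √[tan(s/2) tan((s−a)/2) tan((s−b)/2) tan((s−c)/2)], giving spherical excess E = 0.9944 rad.
Area = E·R² = 0.9944 × (10391)² ≈ 107369224 km².

107369224 km²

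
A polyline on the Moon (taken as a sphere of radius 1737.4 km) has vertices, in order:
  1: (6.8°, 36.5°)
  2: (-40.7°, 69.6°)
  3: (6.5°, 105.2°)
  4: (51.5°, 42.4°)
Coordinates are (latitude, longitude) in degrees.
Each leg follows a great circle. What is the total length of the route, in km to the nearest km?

5519 km

Leg 1→2: central angle 0.9843 rad, distance 1710.2 km.
Leg 2→3: central angle 1.0020 rad, distance 1740.8 km.
Leg 3→4: central angle 1.1904 rad, distance 2068.2 km.
Total: 1710.2 + 1740.8 + 2068.2 ≈ 5519 km.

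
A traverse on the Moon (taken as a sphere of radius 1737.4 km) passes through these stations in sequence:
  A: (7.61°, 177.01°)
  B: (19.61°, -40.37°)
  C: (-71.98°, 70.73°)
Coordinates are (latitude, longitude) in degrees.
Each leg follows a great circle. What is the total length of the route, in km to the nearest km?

7560 km

Leg A→B: central angle 2.3427 rad, distance 4070.2 km.
Leg B→C: central angle 2.0087 rad, distance 3489.9 km.
Total: 4070.2 + 3489.9 ≈ 7560 km.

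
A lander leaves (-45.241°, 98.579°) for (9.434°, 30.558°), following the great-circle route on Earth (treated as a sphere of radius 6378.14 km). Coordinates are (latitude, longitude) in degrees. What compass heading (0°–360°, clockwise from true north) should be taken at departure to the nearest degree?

Δλ = -68.021° = -1.1872 rad.
y = sin Δλ · cos φ₂ = (-0.9273)(0.9865) = -0.9148
x = cos φ₁ sin φ₂ − sin φ₁ cos φ₂ cos Δλ = (0.7041)(0.1639) − (-0.7101)(0.9865)(0.3743) = 0.3776
θ = atan2(y, x) = -67.57°; adding 360° gives 292°.

292°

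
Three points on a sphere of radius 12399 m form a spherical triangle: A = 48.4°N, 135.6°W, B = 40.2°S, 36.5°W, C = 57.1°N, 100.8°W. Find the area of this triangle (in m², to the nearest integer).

82216256 m²

Side lengths (central angles): a = 1.9412, b = 0.3924, c = 2.1687 rad; semiperimeter s = 2.2511.
By l'Huilier's theorem, tan(E/4) = √[tan(s/2) tan((s−a)/2) tan((s−b)/2) tan((s−c)/2)], giving spherical excess E = 0.5348 rad.
Area = E·R² = 0.5348 × (12399)² ≈ 82216256 m².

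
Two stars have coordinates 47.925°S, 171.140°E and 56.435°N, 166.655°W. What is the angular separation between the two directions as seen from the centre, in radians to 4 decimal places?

1.8499 rad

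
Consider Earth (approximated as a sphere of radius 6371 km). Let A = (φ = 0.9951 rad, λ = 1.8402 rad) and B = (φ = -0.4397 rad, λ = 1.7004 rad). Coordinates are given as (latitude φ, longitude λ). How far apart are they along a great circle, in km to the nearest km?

9172 km

Let φ₁ = 0.9951 rad, φ₂ = -0.4397 rad, and Δλ = -0.1398 rad.
Haversine: a = sin²(Δφ/2) + cos φ₁ cos φ₂ sin²(Δλ/2) = 0.4322 + (0.5444)(0.9049)(0.0049) = 0.43461.
Central angle c = 2·arcsin(√a) = 1.43965 rad.
Distance = R·c = 6371 × 1.4396 ≈ 9172 km.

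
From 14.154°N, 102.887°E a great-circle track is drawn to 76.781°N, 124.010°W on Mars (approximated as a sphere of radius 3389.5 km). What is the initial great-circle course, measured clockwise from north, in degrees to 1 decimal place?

Δλ = 133.103° = 2.3231 rad.
y = sin Δλ · cos φ₂ = (0.7301)(0.2287) = 0.1670
x = cos φ₁ sin φ₂ − sin φ₁ cos φ₂ cos Δλ = (0.9696)(0.9735) − (0.2445)(0.2287)(-0.6833) = 0.9822
θ = atan2(y, x) = 9.65°, so the bearing is 9.6°.

9.6°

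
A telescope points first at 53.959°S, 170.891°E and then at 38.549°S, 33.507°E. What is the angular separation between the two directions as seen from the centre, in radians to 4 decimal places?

1.4048 rad

Let φ₁ = -0.9418 rad, φ₂ = -0.6728 rad, and Δλ = -2.3978 rad.
Haversine: a = sin²(Δφ/2) + cos φ₁ cos φ₂ sin²(Δλ/2) = 0.0180 + (0.5884)(0.7821)(0.8680) = 0.41736.
Central angle c = 2·arcsin(√a) = 1.40475 rad.
So the angular separation is 1.4048 rad.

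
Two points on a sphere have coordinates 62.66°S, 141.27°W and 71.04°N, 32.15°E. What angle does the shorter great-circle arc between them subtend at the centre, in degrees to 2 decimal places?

171.24°

In radians: φ₁ = -1.0936, φ₂ = 1.2399, Δλ = 173.420° = 3.0267 rad.
cos c = sin φ₁ sin φ₂ + cos φ₁ cos φ₂ cos Δλ = (-0.8883)(0.9457) + (0.4593)(0.3249)(-0.9934) = -0.98834,
so c = arccos(-0.98834) = 2.98874 rad.
So the angular separation is 171.24°.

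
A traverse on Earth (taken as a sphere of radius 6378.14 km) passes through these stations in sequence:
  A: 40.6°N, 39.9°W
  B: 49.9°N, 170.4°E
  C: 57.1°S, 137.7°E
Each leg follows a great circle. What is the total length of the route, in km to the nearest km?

21821 km

Leg A→B: central angle 1.4952 rad, distance 9536.5 km.
Leg B→C: central angle 1.9260 rad, distance 12284.6 km.
Total: 9536.5 + 12284.6 ≈ 21821 km.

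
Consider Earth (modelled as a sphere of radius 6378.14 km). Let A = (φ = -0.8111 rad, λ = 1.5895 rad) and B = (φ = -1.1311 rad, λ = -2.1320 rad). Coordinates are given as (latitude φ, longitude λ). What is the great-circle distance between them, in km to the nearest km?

7318 km

In radians: φ₁ = -0.8111, φ₂ = -1.1311, Δλ = 146.774° = 2.5617 rad.
cos c = sin φ₁ sin φ₂ + cos φ₁ cos φ₂ cos Δλ = (-0.7250)(-0.9049) + (0.6887)(0.4257)(-0.8365) = 0.41085,
so c = arccos(0.41085) = 1.14741 rad.
Distance = R·c = 6378.14 × 1.1474 ≈ 7318 km.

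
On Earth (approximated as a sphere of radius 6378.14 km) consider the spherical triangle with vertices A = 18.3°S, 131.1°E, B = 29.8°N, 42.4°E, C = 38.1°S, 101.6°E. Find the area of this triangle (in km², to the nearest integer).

22942982 km²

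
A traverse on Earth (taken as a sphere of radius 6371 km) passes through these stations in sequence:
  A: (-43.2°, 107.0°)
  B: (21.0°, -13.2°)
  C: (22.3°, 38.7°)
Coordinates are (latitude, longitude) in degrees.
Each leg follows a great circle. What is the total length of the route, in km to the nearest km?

Leg A→B: central angle 2.1989 rad, distance 14009.5 km.
Leg B→C: central angle 0.8380 rad, distance 5338.9 km.
Total: 14009.5 + 5338.9 ≈ 19348 km.

19348 km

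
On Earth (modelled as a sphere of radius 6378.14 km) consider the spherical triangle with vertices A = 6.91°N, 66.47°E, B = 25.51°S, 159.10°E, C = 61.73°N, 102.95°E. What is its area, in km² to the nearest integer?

49295593 km²

Side lengths (central angles): a = 1.7125, b = 1.0656, c = 1.6639 rad; semiperimeter s = 2.2209.
By l'Huilier's theorem, tan(E/4) = √[tan(s/2) tan((s−a)/2) tan((s−b)/2) tan((s−c)/2)], giving spherical excess E = 1.2118 rad.
Area = E·R² = 1.2118 × (6378.14)² ≈ 49295593 km².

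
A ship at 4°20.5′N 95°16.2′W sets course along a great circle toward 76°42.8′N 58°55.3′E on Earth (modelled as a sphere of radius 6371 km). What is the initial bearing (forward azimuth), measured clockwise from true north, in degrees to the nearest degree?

Δλ = 154.192° = 2.6912 rad.
y = sin Δλ · cos φ₂ = (0.4354)(0.2298) = 0.1001
x = cos φ₁ sin φ₂ − sin φ₁ cos φ₂ cos Δλ = (0.9971)(0.9732) − (0.0757)(0.2298)(-0.9003) = 0.9861
θ = atan2(y, x) = 5.79°, so the bearing is 6°.

6°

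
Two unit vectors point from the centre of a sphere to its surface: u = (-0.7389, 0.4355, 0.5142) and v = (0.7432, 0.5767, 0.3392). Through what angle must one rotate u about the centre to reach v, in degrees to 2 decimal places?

97.10°

u·v = -0.1236; |u| = 1.0000, |v| = 1.0000.
cos θ = (u·v)/(|u||v|) = -0.1236, so θ = 97.10°.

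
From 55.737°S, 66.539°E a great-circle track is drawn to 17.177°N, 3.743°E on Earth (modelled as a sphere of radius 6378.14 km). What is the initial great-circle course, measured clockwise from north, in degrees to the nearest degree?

302°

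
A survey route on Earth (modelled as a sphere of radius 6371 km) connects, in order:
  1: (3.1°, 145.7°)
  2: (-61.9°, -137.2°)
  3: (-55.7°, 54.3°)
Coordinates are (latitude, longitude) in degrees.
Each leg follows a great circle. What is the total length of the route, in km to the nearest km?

16543 km

Leg 1→2: central angle 1.5135 rad, distance 9642.3 km.
Leg 2→3: central angle 1.0831 rad, distance 6900.2 km.
Total: 9642.3 + 6900.2 ≈ 16543 km.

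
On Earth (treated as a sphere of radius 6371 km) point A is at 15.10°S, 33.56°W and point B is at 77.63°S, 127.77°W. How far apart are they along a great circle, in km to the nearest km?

8468 km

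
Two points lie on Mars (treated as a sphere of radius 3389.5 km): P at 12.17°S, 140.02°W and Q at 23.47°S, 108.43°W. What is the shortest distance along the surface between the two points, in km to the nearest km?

1895 km

With latitudes φ₁ = -12.170°, φ₂ = -23.470° and longitude difference Δλ = 31.590°:
Haversine: a = sin²(Δφ/2) + cos φ₁ cos φ₂ sin²(Δλ/2) = 0.0097 + (0.9775)(0.9173)(0.0741) = 0.07613.
Central angle c = 2·arcsin(√a) = 0.55907 rad.
Distance = R·c = 3389.5 × 0.5591 ≈ 1895 km.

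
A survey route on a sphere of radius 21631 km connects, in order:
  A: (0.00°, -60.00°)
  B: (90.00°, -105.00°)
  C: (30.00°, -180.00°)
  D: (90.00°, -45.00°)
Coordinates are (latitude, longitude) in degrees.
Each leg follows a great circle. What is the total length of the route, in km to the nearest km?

79282 km

Leg A→B: central angle 1.5708 rad, distance 33977.9 km.
Leg B→C: central angle 1.0472 rad, distance 22651.9 km.
Leg C→D: central angle 1.0472 rad, distance 22651.9 km.
Total: 33977.9 + 22651.9 + 22651.9 ≈ 79282 km.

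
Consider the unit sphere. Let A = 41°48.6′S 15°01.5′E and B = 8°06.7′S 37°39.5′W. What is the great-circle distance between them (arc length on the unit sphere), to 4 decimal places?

0.9987

In radians: φ₁ = -0.7297, φ₂ = -0.1416, Δλ = -52.683° = -0.9195 rad.
cos c = sin φ₁ sin φ₂ + cos φ₁ cos φ₂ cos Δλ = (-0.6667)(-0.1411) + (0.7454)(0.9900)(0.6062) = 0.54140,
so c = arccos(0.54140) = 0.99870 rad.
On the unit sphere the arc length equals the central angle: 0.9987.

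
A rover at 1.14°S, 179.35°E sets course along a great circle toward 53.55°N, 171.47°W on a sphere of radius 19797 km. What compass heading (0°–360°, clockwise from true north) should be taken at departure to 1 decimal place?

With φ₁ = -0.0199, φ₂ = 0.9346, Δλ = 0.1602 rad, the forward-azimuth formula gives
θ = atan2( sin Δλ cos φ₂ , cos φ₁ sin φ₂ − sin φ₁ cos φ₂ cos Δλ ) = atan2(0.0948, 0.8159) = 6.63°.
So the initial bearing is 6.6°.

6.6°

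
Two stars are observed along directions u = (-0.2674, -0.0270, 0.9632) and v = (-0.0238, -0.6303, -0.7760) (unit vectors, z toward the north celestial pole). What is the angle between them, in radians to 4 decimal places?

u·v = -0.7241; |u| = 1.0000, |v| = 1.0000.
cos θ = (u·v)/(|u||v|) = -0.7241, so θ = 2.3805 rad.

2.3805 rad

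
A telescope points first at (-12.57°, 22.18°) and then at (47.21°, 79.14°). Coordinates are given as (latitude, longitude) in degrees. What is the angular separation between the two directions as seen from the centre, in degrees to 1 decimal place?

In radians: φ₁ = -0.2194, φ₂ = 0.8240, Δλ = 56.960° = 0.9941 rad.
cos c = sin φ₁ sin φ₂ + cos φ₁ cos φ₂ cos Δλ = (-0.2176)(0.7338) + (0.9760)(0.6793)(0.5452) = 0.20179,
so c = arccos(0.20179) = 1.36761 rad.
So the angular separation is 78.4°.

78.4°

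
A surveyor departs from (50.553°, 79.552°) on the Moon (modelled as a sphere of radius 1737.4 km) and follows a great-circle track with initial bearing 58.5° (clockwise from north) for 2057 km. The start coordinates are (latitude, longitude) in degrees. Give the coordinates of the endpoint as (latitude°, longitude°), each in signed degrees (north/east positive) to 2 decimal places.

Angular distance δ = d/R = 2057/1737.4 = 1.18395 rad; initial bearing θ = 1.0210 rad.
sin φ₂ = sin φ₁ cos δ + cos φ₁ sin δ cos θ = (0.7722)(0.3773) + (0.6354)(0.9261)(0.5225) = 0.5988, so φ₂ = 36.78°.
Δλ = atan2(sin θ sin δ cos φ₁, cos δ − sin φ₁ sin φ₂) = atan2(0.5017, -0.0851) = 99.629°.
λ₂ = 79.552° + 99.629° = 179.18°.

36.78°, 179.18°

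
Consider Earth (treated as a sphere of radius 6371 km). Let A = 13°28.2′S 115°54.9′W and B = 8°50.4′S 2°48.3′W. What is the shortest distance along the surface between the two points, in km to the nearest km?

12227 km

With latitudes φ₁ = -13.470°, φ₂ = -8.840° and longitude difference Δλ = 113.110°:
Haversine: a = sin²(Δφ/2) + cos φ₁ cos φ₂ sin²(Δλ/2) = 0.0016 + (0.9725)(0.9881)(0.6962) = 0.67069.
Central angle c = 2·arcsin(√a) = 1.91917 rad.
Distance = R·c = 6371 × 1.9192 ≈ 12227 km.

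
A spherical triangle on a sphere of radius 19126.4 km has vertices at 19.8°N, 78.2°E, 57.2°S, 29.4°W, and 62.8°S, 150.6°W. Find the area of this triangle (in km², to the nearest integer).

596317715 km²

Side lengths (central angles): a = 0.9029, b = 2.1951, c = 2.0251 rad; semiperimeter s = 2.5616.
By l'Huilier's theorem, tan(E/4) = √[tan(s/2) tan((s−a)/2) tan((s−b)/2) tan((s−c)/2)], giving spherical excess E = 1.6301 rad.
Area = E·R² = 1.6301 × (19126.4)² ≈ 596317715 km².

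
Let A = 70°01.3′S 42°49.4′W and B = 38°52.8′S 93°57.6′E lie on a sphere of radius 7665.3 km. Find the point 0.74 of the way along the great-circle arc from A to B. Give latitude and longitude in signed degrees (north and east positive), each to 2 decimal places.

-55.43°, 86.27°

Central angle δ = 1.1635 rad. Interpolating on the sphere with fraction f = 0.74:
P = [sin((1−f)δ)·A + sin(fδ)·B] / sin δ = 0.3245·A + 0.8261·B in Cartesian coordinates,
giving P = (0.0369, 0.5662, -0.8235), i.e. latitude -55.43°, longitude 86.27°.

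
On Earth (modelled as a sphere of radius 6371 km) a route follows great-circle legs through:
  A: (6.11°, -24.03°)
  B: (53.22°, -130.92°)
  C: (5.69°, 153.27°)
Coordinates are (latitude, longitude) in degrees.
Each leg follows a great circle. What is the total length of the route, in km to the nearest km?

19126 km

Leg A→B: central angle 1.6586 rad, distance 10567.1 km.
Leg B→C: central angle 1.3434 rad, distance 8558.7 km.
Total: 10567.1 + 8558.7 ≈ 19126 km.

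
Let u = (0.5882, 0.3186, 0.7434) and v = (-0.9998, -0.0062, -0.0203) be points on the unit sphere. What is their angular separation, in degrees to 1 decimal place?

127.2°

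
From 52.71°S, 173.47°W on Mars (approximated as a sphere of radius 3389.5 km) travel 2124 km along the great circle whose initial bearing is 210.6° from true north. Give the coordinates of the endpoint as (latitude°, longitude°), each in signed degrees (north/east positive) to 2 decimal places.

Angular distance δ = d/R = 2124/3389.5 = 0.62664 rad; initial bearing θ = 3.6757 rad.
sin φ₂ = sin φ₁ cos δ + cos φ₁ sin δ cos θ = (-0.7956)(0.8100) + (0.6058)(0.5864)(-0.8607) = -0.9502, so φ₂ = -71.85°.
Δλ = atan2(sin θ sin δ cos φ₁, cos δ − sin φ₁ sin φ₂) = atan2(-0.1809, 0.0540) = -73.370°.
λ₂ = -173.470° − 73.370° = -246.84° → 113.16° after wrapping to (−180°, 180°].

-71.85°, 113.16°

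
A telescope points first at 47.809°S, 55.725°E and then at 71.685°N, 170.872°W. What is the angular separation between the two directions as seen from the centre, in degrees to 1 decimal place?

With latitudes φ₁ = -47.809°, φ₂ = 71.685° and longitude difference Δλ = 133.403°:
Haversine: a = sin²(Δφ/2) + cos φ₁ cos φ₂ sin²(Δλ/2) = 0.7462 + (0.6716)(0.3142)(0.8436) = 0.92420.
Central angle c = 2·arcsin(√a) = 2.58374 rad.
So the angular separation is 148.0°.

148.0°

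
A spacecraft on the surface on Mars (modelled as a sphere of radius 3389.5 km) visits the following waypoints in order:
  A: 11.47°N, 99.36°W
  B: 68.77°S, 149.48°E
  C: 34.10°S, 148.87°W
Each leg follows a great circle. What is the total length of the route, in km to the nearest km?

9263 km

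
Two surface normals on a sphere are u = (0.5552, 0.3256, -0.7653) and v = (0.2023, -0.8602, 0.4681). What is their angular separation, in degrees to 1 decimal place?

121.7°

u·v = -0.5260; |u| = 1.0000, |v| = 1.0000.
cos θ = (u·v)/(|u||v|) = -0.5260, so θ = 121.7°.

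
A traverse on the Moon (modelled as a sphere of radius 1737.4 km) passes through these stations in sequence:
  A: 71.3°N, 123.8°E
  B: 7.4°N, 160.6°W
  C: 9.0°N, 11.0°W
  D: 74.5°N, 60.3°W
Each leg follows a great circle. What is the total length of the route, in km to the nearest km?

8949 km

Leg A→B: central angle 1.3684 rad, distance 2377.4 km.
Leg B→C: central angle 2.5404 rad, distance 4413.7 km.
Leg C→D: central angle 1.2420 rad, distance 2157.9 km.
Total: 2377.4 + 4413.7 + 2157.9 ≈ 8949 km.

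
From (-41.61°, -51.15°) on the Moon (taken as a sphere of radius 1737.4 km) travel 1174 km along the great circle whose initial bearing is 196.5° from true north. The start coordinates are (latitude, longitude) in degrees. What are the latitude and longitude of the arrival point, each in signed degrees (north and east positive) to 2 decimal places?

Angular distance δ = d/R = 1174/1737.4 = 0.67572 rad; initial bearing θ = 3.4296 rad.
sin φ₂ = sin φ₁ cos δ + cos φ₁ sin δ cos θ = (-0.6641)(0.7803) + (0.7477)(0.6255)(-0.9588) = -0.9665, so φ₂ = -75.13°.
Δλ = atan2(sin θ sin δ cos φ₁, cos δ − sin φ₁ sin φ₂) = atan2(-0.1328, 0.1384) = -43.815°.
λ₂ = -51.150° − 43.815° = -94.96°.

-75.13°, -94.96°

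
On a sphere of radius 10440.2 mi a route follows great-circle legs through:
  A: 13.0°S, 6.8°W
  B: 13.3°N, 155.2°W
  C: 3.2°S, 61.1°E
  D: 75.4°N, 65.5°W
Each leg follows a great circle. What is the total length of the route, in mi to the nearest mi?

71751 mi

Leg A→B: central angle 2.6049 rad, distance 27195.3 mi.
Leg B→C: central angle 2.4913 rad, distance 26010.1 mi.
Leg C→D: central angle 1.7763 rad, distance 18545.1 mi.
Total: 27195.3 + 26010.1 + 18545.1 ≈ 71751 mi.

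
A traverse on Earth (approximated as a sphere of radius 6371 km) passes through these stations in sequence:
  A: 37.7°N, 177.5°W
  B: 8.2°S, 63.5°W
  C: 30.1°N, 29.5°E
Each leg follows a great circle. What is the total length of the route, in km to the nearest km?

23420 km

Leg A→B: central angle 1.9886 rad, distance 12669.3 km.
Leg B→C: central angle 1.6874 rad, distance 10750.5 km.
Total: 12669.3 + 10750.5 ≈ 23420 km.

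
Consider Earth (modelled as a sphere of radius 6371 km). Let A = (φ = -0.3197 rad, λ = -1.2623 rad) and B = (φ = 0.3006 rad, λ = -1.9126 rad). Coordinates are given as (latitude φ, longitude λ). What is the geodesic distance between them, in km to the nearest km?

With latitudes φ₁ = -18.317°, φ₂ = 17.223° and longitude difference Δλ = -37.259°:
cos c = sin φ₁ sin φ₂ + cos φ₁ cos φ₂ cos Δλ = (-0.3143)(0.2961) + (0.9493)(0.9552)(0.7959) = 0.62864,
so c = arccos(0.62864) = 0.89100 rad.
Distance = R·c = 6371 × 0.8910 ≈ 5677 km.

5677 km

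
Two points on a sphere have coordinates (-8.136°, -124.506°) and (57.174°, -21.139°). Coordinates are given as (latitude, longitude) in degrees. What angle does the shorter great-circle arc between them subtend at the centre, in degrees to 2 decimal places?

Let φ₁ = -0.1420 rad, φ₂ = 0.9979 rad, and Δλ = 1.8041 rad.
cos c = sin φ₁ sin φ₂ + cos φ₁ cos φ₂ cos Δλ = (-0.1415)(0.8403) + (0.9899)(0.5421)(-0.2312) = -0.24299,
so c = arccos(-0.24299) = 1.81624 rad.
So the angular separation is 104.06°.

104.06°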